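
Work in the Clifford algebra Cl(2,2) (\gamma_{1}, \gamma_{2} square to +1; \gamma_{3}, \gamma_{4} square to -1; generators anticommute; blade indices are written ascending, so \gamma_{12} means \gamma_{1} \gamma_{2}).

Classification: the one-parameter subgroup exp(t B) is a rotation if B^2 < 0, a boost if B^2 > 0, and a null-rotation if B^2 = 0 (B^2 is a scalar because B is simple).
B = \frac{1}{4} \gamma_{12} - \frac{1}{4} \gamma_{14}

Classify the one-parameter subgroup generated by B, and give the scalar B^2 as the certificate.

B^2 term by term: the squares give (\frac{1}{4})^2*(\gamma_{12})^2 + (-\frac{1}{4})^2*(\gamma_{14})^2 = \frac{1}{16}*(-1) + \frac{1}{16}*(+1) = 0 (each basis 2-blade squares to minus the product of its generators' squares); cross terms between blades sharing an index anticommute and cancel. So B^2 = 0.
Answer: null-rotation, certificate B^2 = 0. Note: conjugating B changes its blade decomposition but never the scalar B^2 = 0, whose sign settles the classification.


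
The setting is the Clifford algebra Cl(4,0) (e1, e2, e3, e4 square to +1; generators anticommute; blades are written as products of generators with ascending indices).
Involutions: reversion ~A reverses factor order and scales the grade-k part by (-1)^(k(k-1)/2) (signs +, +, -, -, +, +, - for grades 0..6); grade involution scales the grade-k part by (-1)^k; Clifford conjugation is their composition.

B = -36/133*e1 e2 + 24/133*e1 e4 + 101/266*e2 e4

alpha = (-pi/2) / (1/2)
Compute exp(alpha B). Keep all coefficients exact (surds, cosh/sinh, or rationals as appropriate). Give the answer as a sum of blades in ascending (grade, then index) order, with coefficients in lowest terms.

B^2 term by term: the squares give (-36/133)^2*(e1 e2)^2 + (24/133)^2*(e1 e4)^2 + (101/266)^2*(e2 e4)^2 = 1296/17689*(-1) + 576/17689*(-1) + 10201/70756*(-1) = -1/4 (each basis 2-blade squares to minus the product of its generators' squares); cross terms between blades sharing an index anticommute and cancel. So B^2 = -1/4.
B^2 = -1/4 — B^2 < 0, so the exponential closes trigonometrically: l = 1/2, alpha*l = -pi/2, so exp(alpha B) = cos(-pi/2) + (sin(-pi/2)/(1/2))*B = 0 + (-2)*B.
Answer: 72/133*e1 e2 - 48/133*e1 e4 - 101/133*e2 e4


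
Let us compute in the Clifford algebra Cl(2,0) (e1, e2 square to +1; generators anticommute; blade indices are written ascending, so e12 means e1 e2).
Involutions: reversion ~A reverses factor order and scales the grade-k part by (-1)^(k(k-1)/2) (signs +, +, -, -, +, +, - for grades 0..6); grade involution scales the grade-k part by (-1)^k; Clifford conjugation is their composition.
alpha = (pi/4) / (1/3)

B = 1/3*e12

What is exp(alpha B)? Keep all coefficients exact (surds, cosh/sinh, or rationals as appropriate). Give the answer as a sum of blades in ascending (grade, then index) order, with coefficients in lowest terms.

B^2 = (1/3)^2*(e12)^2 = 1/9*(-1) = -1/9 (a basis 2-blade squares to minus the product of its generators' squares).
B^2 = -1/9 — the series telescopes trigonometrically here: l = 1/3, alpha*l = pi/4, so exp(alpha B) = cos(pi/4) + (sin(pi/4)/(1/3))*B = sqrt(2)/2 + (3*sqrt(2)/2)*B.
Answer: sqrt(2)/2 + sqrt(2)/2*e12


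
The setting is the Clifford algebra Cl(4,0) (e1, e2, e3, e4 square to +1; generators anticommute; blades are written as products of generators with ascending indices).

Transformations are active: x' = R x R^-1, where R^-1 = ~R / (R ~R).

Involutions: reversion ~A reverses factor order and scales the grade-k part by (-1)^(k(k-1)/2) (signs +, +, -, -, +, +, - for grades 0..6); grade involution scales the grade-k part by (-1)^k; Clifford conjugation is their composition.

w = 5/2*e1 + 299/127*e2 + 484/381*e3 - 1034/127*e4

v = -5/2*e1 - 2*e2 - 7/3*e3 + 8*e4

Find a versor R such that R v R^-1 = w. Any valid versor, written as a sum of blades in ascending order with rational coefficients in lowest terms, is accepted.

Reasoning: v^2 = w^2 = 2869/36 since conjugation preserves the quadratic form; R = v + w = 45/127*e2 - 135/127*e3 - 18/127*e4 is then valid when invertible, keeping its own part and reversing (v - w)/2.
Answer: 45/127*e2 - 135/127*e3 - 18/127*e4


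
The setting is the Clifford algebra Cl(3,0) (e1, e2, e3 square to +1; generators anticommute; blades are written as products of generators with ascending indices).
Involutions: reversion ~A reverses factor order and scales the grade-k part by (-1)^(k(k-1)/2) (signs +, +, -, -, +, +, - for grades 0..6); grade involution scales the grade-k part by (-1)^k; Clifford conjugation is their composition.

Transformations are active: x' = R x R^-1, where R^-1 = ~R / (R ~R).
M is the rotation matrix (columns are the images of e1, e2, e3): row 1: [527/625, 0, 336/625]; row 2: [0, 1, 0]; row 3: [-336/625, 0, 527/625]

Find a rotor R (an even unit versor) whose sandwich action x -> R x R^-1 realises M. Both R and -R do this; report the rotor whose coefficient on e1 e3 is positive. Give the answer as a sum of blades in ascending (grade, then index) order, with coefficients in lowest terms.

Method: write R = a + b12*e1 e2 + b13*e1 e3 + b23*e2 e3 with a^2 + b12^2 + b13^2 + b23^2 = 1 (so R^-1 = ~R). Expanding the columns R e_j ~R gives tr M = 4a^2 - 1 and, from the antisymmetric part, M21 - M12 = -4a*b12, M13 - M31 = 4a*b13, M32 - M23 = -4a*b23.
Here tr M = 1679/625, so a^2 = (1 + tr M)/4 = 576/625 and a = ±24/25. Taking a = 24/25: M21 - M12 = 0, M13 - M31 = 672/625, M32 - M23 = 0, giving b12 = 0, b13 = 7/25, b23 = 0, i.e. R = 24/25 + 7/25*e1 e3.
Its e1 e3 coefficient is already positive.
Answer: 24/25 + 7/25*e1 e3. Recall the cover is two-to-one: with M of trace 1679/625, both preimages act alike, and the stated e1 e3 sign chooses the sheet.


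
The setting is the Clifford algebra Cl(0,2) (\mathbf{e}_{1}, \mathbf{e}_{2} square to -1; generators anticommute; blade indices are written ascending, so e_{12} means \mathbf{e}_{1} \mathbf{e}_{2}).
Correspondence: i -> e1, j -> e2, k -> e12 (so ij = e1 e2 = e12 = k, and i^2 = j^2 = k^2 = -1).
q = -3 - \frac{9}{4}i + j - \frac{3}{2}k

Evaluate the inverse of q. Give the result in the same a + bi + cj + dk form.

In blades: q = -3 - \frac{9}{4} e_{1} + e_{2} - \frac{3}{2} e_{12}.
With qbar = -3 + \frac{9}{4} e_{1} - e_{2} + \frac{3}{2} e_{12} (scalar fixed, mapped units negated), q qbar = \frac{277}{16} (the sum of squared coefficients), so q^-1 = qbar / (\frac{277}{16}) = -\frac{48}{277} + \frac{36}{277} e_{1} - \frac{16}{277} e_{2} + \frac{24}{277} e_{12}; translating back:
Answer: -\frac{48}{277} + \frac{36}{277}i - \frac{16}{277}j + \frac{24}{277}k


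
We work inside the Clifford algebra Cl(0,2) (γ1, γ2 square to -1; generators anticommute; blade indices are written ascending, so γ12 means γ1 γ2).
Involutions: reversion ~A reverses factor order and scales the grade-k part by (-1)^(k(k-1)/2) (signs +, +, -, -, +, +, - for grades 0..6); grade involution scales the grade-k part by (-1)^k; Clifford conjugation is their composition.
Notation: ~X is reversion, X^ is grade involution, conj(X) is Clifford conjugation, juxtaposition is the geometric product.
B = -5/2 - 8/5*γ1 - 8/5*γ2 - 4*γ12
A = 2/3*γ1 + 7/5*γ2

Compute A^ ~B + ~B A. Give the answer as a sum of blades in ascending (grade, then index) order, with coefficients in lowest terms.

first term: -248/75 - 59/15*γ1 + 37/6*γ2 - 88/75*γ12
second term: 248/75 - 109/15*γ1 - 5/6*γ2 - 88/75*γ12
Answer: -56/5*γ1 + 16/3*γ2 - 176/75*γ12


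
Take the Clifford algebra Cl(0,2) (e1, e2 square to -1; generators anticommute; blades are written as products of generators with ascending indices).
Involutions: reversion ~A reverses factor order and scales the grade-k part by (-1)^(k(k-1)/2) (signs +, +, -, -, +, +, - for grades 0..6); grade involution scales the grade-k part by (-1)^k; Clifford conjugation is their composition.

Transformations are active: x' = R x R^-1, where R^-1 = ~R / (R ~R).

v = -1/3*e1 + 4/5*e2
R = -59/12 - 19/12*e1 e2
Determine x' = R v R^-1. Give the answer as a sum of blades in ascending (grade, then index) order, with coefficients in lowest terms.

~R = -59/12 + 19/12*e1 e2, and R ~R = 1921/72, so R^-1 = ~R / (1921/72).
R v = 523/180*e1 - 613/180*e2
Answer: -7084/9605*e1 + 2623/5763*e2


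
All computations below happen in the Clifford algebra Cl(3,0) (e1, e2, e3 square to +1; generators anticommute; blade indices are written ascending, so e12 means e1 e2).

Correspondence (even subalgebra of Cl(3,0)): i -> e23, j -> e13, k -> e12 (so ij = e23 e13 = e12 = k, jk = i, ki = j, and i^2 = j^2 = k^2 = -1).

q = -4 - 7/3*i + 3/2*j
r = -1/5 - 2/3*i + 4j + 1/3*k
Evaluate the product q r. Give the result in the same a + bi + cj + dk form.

In blades: q = -4 + 3/2*e13 - 7/3*e23, r = -1/5 + 1/3*e12 + 4*e13 - 2/3*e23.
Distribute q over r term by term (generator squares from the signature, products reordered to ascending indices): (-4)*r = 4/5 - 4/3*e12 - 16*e13 + 8/3*e23; (3/2*e13)*r = -6 + e12 - 3/10*e13 + 1/2*e23; (-7/3*e23)*r = -14/9 - 28/3*e12 + 7/9*e13 + 7/15*e23.
Sum: -304/45 - 29/3*e12 - 1397/90*e13 + 109/30*e23; translating back through the correspondence:
Answer: -304/45 + 109/30*i - 1397/90*j - 29/3*k


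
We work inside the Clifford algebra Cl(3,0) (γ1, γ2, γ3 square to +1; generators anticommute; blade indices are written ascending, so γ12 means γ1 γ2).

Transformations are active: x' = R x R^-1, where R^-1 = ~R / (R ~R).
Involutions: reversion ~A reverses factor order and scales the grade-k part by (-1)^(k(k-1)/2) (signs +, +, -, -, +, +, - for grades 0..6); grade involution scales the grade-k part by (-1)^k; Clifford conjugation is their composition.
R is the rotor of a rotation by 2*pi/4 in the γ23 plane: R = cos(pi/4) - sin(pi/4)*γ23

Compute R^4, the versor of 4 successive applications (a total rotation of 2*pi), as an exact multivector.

Half-angle bookkeeping: 4 applications in γ23 add up to rotor phase 4*pi/4 = pi, so R^4 = cos(pi) - sin(pi)*γ23.
cos(pi) = -1 and sin(pi) = 0, so R^4 = -1. The total rotation 2*pi is 1 full turn, so every vector returns to itself, yet the rotor is -1, on the OTHER sheet of the double cover (an odd number of 2*pi turns).
Answer: -1


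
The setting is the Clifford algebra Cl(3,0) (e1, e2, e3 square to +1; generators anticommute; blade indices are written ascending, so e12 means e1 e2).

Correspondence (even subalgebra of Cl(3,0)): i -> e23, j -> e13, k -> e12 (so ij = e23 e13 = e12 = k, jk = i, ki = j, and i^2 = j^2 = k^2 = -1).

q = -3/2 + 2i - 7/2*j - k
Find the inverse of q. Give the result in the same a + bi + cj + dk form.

In blades: q = -3/2 - e12 - 7/2*e13 + 2*e23.
With qbar = -3/2 + e12 + 7/2*e13 - 2*e23 (scalar fixed, mapped units negated), q qbar = 39/2 (the sum of squared coefficients), so q^-1 = qbar / (39/2) = -1/13 + 2/39*e12 + 7/39*e13 - 4/39*e23; translating back:
Answer: -1/13 - 4/39*i + 7/39*j + 2/39*k


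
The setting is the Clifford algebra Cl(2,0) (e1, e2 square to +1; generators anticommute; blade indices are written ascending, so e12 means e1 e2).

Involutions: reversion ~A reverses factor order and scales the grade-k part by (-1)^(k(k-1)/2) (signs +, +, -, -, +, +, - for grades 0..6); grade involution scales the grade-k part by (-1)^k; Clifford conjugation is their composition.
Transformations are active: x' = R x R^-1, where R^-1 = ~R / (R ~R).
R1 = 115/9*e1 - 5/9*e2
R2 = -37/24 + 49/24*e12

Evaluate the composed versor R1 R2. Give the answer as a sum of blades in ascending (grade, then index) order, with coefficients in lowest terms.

Distribute over the terms of R1 (each basis-blade product reordered to ascending indices, repeated generators contracted through their squares):
(115/9*e1) R2 = -4255/216*e1 + 5635/216*e2
(-5/9*e2) R2 = 245/216*e1 + 185/216*e2
Summing the partial products and collecting blades:
Answer: -2005/108*e1 + 485/18*e2


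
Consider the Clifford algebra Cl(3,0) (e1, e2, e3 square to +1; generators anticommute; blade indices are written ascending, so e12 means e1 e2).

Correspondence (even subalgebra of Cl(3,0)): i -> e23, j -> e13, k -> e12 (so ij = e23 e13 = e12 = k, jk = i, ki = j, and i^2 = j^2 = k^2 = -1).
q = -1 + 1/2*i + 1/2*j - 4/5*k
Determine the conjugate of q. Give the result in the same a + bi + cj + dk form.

In blades: q = -1 - 4/5*e12 + 1/2*e13 + 1/2*e23.
Quaternion conjugation is reversion on the even subalgebra: the scalar is fixed and every grade-2 blade flips sign, giving -1 + 4/5*e12 - 1/2*e13 - 1/2*e23; translating back:
Answer: -1 - 1/2*i - 1/2*j + 4/5*k


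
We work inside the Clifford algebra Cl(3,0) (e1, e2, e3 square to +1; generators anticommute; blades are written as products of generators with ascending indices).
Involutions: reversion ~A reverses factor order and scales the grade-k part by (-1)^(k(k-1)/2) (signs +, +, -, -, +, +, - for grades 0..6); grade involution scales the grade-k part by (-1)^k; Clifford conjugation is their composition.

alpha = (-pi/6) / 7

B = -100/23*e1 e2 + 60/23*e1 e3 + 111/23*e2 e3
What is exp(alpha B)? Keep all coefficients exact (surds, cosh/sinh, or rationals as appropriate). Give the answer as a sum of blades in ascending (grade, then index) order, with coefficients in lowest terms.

B^2 term by term: the squares give (-100/23)^2*(e1 e2)^2 + (60/23)^2*(e1 e3)^2 + (111/23)^2*(e2 e3)^2 = 10000/529*(-1) + 3600/529*(-1) + 12321/529*(-1) = -49 (each basis 2-blade squares to minus the product of its generators' squares); cross terms between blades sharing an index anticommute and cancel. So B^2 = -49.
B^2 = -49 — the series telescopes trigonometrically here: l = 7, alpha*l = -pi/6, so exp(alpha B) = cos(-pi/6) + (sin(-pi/6)/7)*B = sqrt(3)/2 + (-1/14)*B.
Answer: sqrt(3)/2 + 50/161*e1 e2 - 30/161*e1 e3 - 111/322*e2 e3


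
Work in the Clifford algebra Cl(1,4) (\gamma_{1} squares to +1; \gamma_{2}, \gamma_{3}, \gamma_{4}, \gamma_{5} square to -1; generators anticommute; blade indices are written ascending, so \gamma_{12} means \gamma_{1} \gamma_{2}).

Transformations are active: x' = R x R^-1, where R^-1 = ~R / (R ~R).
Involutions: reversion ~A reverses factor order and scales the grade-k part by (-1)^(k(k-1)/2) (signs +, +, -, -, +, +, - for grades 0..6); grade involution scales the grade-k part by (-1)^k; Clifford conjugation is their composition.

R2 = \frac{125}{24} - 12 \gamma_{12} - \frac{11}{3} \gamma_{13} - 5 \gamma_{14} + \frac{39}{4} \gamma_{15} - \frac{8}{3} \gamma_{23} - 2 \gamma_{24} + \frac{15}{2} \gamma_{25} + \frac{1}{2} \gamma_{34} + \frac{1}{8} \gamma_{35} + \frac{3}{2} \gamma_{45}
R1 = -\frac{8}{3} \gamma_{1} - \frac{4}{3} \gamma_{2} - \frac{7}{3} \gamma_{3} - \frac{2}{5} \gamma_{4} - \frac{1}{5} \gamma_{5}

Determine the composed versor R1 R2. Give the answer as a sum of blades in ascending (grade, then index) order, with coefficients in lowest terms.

Distribute over the terms of R1 (each basis-blade product reordered to ascending indices, repeated generators contracted through their squares):
(-\frac{8}{3} \gamma_{1}) R2 = -\frac{125}{9} \gamma_{1} + 32 \gamma_{2} + \frac{88}{9} \gamma_{3} + \frac{40}{3} \gamma_{4} - 26 \gamma_{5} + \frac{64}{9} \gamma_{123} + \frac{16}{3} \gamma_{124} - 20 \gamma_{125} - \frac{4}{3} \gamma_{134} - \frac{1}{3} \gamma_{135} - 4 \gamma_{145}
(-\frac{4}{3} \gamma_{2}) R2 = 16 \gamma_{1} - \frac{125}{18} \gamma_{2} - \frac{32}{9} \gamma_{3} - \frac{8}{3} \gamma_{4} + 10 \gamma_{5} - \frac{44}{9} \gamma_{123} - \frac{20}{3} \gamma_{124} + 13 \gamma_{125} - \frac{2}{3} \gamma_{234} - \frac{1}{6} \gamma_{235} - 2 \gamma_{245}
(-\frac{7}{3} \gamma_{3}) R2 = \frac{77}{9} \gamma_{1} + \frac{56}{9} \gamma_{2} - \frac{875}{72} \gamma_{3} + \frac{7}{6} \gamma_{4} + \frac{7}{24} \gamma_{5} + 28 \gamma_{123} - \frac{35}{3} \gamma_{134} + \frac{91}{4} \gamma_{135} - \frac{14}{3} \gamma_{234} + \frac{35}{2} \gamma_{235} - \frac{7}{2} \gamma_{345}
(-\frac{2}{5} \gamma_{4}) R2 = 2 \gamma_{1} + \frac{4}{5} \gamma_{2} - \frac{1}{5} \gamma_{3} - \frac{25}{12} \gamma_{4} + \frac{3}{5} \gamma_{5} + \frac{24}{5} \gamma_{124} + \frac{22}{15} \gamma_{134} + \frac{39}{10} \gamma_{145} + \frac{16}{15} \gamma_{234} + 3 \gamma_{245} + \frac{1}{20} \gamma_{345}
(-\frac{1}{5} \gamma_{5}) R2 = -\frac{39}{20} \gamma_{1} - \frac{3}{2} \gamma_{2} - \frac{1}{40} \gamma_{3} - \frac{3}{10} \gamma_{4} - \frac{25}{24} \gamma_{5} + \frac{12}{5} \gamma_{125} + \frac{11}{15} \gamma_{135} + \gamma_{145} + \frac{8}{15} \gamma_{235} + \frac{2}{5} \gamma_{245} - \frac{1}{10} \gamma_{345}
Summing the partial products and collecting blades:
Answer: \frac{643}{60} \gamma_{1} + \frac{1376}{45} \gamma_{2} - \frac{277}{45} \gamma_{3} + \frac{189}{20} \gamma_{4} - \frac{323}{20} \gamma_{5} + \frac{272}{9} \gamma_{123} + \frac{52}{15} \gamma_{124} - \frac{23}{5} \gamma_{125} - \frac{173}{15} \gamma_{134} + \frac{463}{20} \gamma_{135} + \frac{9}{10} \gamma_{145} - \frac{64}{15} \gamma_{234} + \frac{268}{15} \gamma_{235} + \frac{7}{5} \gamma_{245} - \frac{71}{20} \gamma_{345}


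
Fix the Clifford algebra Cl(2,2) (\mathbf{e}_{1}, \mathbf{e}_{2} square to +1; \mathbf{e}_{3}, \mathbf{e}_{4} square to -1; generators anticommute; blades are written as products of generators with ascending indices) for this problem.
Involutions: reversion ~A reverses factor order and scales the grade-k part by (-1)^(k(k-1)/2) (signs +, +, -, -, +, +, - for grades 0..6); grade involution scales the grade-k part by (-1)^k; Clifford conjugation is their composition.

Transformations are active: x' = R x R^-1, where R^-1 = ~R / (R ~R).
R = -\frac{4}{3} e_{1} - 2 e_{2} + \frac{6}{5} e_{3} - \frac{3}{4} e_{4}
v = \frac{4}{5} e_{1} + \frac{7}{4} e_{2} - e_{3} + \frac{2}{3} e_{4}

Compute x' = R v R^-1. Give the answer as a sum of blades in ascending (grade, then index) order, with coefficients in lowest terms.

~R = -\frac{4}{3} e_{1} - 2 e_{2} + \frac{6}{5} e_{3} - \frac{3}{4} e_{4}, and R ~R = \frac{13591}{3600}, so R^-1 = ~R / (\frac{13591}{3600}).
R v = -\frac{43}{15} - \frac{11}{15} e_{1} e_{2} + \frac{28}{75} e_{1} e_{3} - \frac{13}{45} e_{1} e_{4} - \frac{1}{10} e_{2} e_{3} - \frac{1}{48} e_{2} e_{4} + \frac{1}{20} e_{3} e_{4}
Answer: \frac{83236}{67955} e_{1} + \frac{69983}{54364} e_{2} - \frac{11177}{13591} e_{3} + \frac{19258}{40773} e_{4}


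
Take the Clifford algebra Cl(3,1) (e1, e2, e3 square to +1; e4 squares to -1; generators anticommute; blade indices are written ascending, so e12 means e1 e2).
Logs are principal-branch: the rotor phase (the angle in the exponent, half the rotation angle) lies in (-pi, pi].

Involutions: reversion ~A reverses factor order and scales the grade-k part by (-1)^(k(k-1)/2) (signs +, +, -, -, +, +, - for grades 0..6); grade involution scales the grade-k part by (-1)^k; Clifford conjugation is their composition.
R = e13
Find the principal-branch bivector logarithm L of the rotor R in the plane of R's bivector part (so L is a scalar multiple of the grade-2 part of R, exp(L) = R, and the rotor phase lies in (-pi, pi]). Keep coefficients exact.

The scalar part of R is 0, so the principal-branch rotor phase is pinned; divide the bivector part by its sine to get the unit plane — L is the phase times that plane.
Concretely: cos(phase) = 0 gives phase = ±pi/2, and since phase/sin(phase) is even the sign is immaterial: L = (phase/sin(phase)) * <R>_2 = (pi/2) * <R>_2.
Answer: pi/2*e13


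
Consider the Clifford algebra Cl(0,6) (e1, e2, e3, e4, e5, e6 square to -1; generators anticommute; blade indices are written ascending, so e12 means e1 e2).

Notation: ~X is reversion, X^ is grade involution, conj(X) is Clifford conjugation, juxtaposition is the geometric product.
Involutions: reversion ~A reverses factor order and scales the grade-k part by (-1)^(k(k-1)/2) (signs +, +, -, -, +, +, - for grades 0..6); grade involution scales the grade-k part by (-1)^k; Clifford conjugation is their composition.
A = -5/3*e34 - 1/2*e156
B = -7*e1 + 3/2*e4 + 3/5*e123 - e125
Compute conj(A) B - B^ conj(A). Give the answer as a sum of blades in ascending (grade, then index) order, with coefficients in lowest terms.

first term: -5/2*e3 - 1/2*e26 - 7/2*e56 + e124 - 35/3*e134 - 3/4*e1456 + 3/10*e2356 - 5/3*e12345
second term: -5/2*e3 - 1/2*e26 + 7/2*e56 + e124 + 35/3*e134 - 3/4*e1456 - 3/10*e2356 + 5/3*e12345
Answer: -7*e56 - 70/3*e134 + 3/5*e2356 - 10/3*e12345


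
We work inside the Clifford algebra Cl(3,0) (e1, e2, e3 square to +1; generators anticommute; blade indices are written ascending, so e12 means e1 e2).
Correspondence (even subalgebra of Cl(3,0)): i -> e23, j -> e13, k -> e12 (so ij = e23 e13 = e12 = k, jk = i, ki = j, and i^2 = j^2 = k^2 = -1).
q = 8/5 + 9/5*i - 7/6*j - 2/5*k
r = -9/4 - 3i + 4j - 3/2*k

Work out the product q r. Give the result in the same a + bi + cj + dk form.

In blades: q = 8/5 - 2/5*e12 - 7/6*e13 + 9/5*e23, r = -9/4 - 3/2*e12 + 4*e13 - 3*e23.
Distribute q over r term by term (generator squares from the signature, products reordered to ascending indices): (8/5)*r = -18/5 - 12/5*e12 + 32/5*e13 - 24/5*e23; (-2/5*e12)*r = -3/5 + 9/10*e12 + 6/5*e13 + 8/5*e23; (-7/6*e13)*r = 14/3 - 7/2*e12 + 21/8*e13 + 7/4*e23; (9/5*e23)*r = 27/5 + 36/5*e12 + 27/10*e13 - 81/20*e23.
Sum: 88/15 + 11/5*e12 + 517/40*e13 - 11/2*e23; translating back through the correspondence:
Answer: 88/15 - 11/2*i + 517/40*j + 11/5*k


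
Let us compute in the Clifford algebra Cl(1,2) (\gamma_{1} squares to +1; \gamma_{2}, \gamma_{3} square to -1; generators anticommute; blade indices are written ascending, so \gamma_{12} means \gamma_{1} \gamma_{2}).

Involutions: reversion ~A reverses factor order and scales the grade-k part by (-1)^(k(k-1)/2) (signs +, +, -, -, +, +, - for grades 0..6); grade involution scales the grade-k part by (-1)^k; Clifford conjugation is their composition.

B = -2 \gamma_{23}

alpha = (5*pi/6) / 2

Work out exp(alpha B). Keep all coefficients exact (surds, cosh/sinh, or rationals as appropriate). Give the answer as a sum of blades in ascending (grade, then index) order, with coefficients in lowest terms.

B^2 = (-2)^2*(\gamma_{23})^2 = 4*(-1) = -4 (a basis 2-blade squares to minus the product of its generators' squares).
B^2 = -4 — circular case — the even/odd split gives cos and sin: l = 2, alpha*l = \frac{5 \pi}{6}, so exp(alpha B) = cos(\frac{5 \pi}{6}) + (sin(\frac{5 \pi}{6})/2)*B = - \frac{\sqrt{3}}{2} + (\frac{1}{4})*B.
Answer: - \frac{\sqrt{3}}{2} - \frac{1}{2} \gamma_{23}


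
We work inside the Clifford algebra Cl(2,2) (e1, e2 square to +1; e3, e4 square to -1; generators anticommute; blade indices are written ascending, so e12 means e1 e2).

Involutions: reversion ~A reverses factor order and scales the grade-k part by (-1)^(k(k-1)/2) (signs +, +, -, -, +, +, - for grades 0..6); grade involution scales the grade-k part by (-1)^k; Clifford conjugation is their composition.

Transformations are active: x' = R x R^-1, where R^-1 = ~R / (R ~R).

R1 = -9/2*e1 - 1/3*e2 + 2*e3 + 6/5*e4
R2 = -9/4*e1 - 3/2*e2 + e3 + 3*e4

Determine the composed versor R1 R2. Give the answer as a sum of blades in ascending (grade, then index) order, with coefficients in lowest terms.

Distribute over the terms of R1 (each basis-blade product reordered to ascending indices, repeated generators contracted through their squares):
(-9/2*e1) R2 = 81/8 + 27/4*e12 - 9/2*e13 - 27/2*e14
(-1/3*e2) R2 = 1/2 - 3/4*e12 - 1/3*e23 - e24
(2*e3) R2 = -2 + 9/2*e13 + 3*e23 + 6*e34
(6/5*e4) R2 = -18/5 + 27/10*e14 + 9/5*e24 - 6/5*e34
Summing the partial products and collecting blades:
Answer: 201/40 + 6*e12 - 54/5*e14 + 8/3*e23 + 4/5*e24 + 24/5*e34


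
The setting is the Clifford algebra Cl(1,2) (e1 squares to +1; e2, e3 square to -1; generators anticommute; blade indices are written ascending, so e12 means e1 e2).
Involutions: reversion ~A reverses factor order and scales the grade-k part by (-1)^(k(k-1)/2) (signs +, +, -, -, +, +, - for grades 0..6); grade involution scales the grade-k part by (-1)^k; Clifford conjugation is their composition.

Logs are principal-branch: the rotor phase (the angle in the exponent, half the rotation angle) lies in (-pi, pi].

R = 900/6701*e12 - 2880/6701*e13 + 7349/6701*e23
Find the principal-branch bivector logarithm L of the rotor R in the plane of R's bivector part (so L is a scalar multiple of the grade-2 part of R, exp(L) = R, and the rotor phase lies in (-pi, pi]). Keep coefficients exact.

The scalar part of R is 0, which fixes the principal-branch rotor phase; the unit plane is then the bivector part divided by the sine of that phase, and L is that plane scaled by the phase.
Concretely: cos(phase) = 0 gives phase = ±pi/2, and since phase/sin(phase) is even the sign is immaterial: L = (phase/sin(phase)) * <R>_2 = (pi/2) * <R>_2.
Answer: 450*pi/6701*e12 - 1440*pi/6701*e13 + 7349*pi/13402*e23


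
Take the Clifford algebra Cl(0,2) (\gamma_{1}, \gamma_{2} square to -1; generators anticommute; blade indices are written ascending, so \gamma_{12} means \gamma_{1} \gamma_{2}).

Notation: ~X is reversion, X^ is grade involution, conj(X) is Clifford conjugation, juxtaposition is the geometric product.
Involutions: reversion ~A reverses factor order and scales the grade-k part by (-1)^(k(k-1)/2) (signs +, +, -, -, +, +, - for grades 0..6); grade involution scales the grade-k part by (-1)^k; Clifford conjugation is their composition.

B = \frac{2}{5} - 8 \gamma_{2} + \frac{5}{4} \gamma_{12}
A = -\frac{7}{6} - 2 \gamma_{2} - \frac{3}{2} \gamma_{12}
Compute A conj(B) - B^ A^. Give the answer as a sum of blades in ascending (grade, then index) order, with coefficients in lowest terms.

first term: \frac{1639}{120} + \frac{29}{2} \gamma_{1} - \frac{152}{15} \gamma_{2} + \frac{103}{120} \gamma_{12}
second term: -\frac{1751}{120} - \frac{29}{2} \gamma_{1} - \frac{128}{15} \gamma_{2} - \frac{247}{120} \gamma_{12}
Answer: \frac{113}{4} + 29 \gamma_{1} - \frac{8}{5} \gamma_{2} + \frac{35}{12} \gamma_{12}


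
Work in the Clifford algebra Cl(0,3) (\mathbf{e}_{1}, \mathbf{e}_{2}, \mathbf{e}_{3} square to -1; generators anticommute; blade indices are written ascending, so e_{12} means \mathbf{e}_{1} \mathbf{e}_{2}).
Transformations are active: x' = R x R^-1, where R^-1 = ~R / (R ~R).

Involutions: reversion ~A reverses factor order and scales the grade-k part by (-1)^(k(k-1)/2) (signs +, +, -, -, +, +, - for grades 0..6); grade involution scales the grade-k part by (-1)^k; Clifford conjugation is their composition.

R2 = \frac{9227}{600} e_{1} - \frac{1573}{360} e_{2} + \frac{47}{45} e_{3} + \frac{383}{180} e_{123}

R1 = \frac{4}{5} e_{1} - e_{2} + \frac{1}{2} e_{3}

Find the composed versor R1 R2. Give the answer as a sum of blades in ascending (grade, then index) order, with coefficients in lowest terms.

Distribute over the terms of R1 (each basis-blade product reordered to ascending indices, repeated generators contracted through their squares):
(\frac{4}{5} e_{1}) R2 = -\frac{9227}{750} - \frac{1573}{450} e_{12} + \frac{188}{225} e_{13} - \frac{383}{225} e_{23}
(-e_{2}) R2 = -\frac{1573}{360} + \frac{9227}{600} e_{12} - \frac{383}{180} e_{13} - \frac{47}{45} e_{23}
(\frac{1}{2} e_{3}) R2 = -\frac{47}{90} - \frac{383}{360} e_{12} - \frac{9227}{1200} e_{13} + \frac{1573}{720} e_{23}
Summing the partial products and collecting blades:
Answer: -\frac{51583}{3000} + \frac{9737}{900} e_{12} - \frac{32333}{3600} e_{13} - \frac{2023}{3600} e_{23}


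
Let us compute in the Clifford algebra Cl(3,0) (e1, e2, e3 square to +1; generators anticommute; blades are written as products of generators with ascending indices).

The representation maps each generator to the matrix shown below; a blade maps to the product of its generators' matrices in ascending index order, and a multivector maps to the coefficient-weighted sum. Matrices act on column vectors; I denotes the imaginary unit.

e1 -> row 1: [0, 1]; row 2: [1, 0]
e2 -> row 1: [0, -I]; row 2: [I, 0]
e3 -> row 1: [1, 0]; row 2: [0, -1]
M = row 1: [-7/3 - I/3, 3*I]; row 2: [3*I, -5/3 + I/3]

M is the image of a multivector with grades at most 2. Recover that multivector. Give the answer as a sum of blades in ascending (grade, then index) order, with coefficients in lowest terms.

Method: 1, rho(e1), rho(e2), rho(e3) form a trace-orthogonal basis of the 2x2 complex matrices (tr(X Y) = 2 if X = Y, else 0), so M = m0*1 + m1*rho(e1) + m2*rho(e2) + m3*rho(e3) with m0 = tr(M)/2 = -2, m1 = tr(M rho(e1))/2 = 3*I, m2 = tr(M rho(e2))/2 = 0, m3 = tr(M rho(e3))/2 = -1/3 - I/3.
Multiplying table entries, the bivector images are rho(e1 e2) = I*rho(e3), rho(e1 e3) = -I*rho(e2), rho(e2 e3) = I*rho(e1); with real blade coefficients the real parts of m0..m3 are the coefficients of 1, e1, e2, e3 and the imaginary parts give the bivectors (e2 e3: Im m1, e1 e3: -Im m2, e1 e2: Im m3).
Answer: -2 - 1/3*e3 - 1/3*e1 e2 + 3*e2 e3


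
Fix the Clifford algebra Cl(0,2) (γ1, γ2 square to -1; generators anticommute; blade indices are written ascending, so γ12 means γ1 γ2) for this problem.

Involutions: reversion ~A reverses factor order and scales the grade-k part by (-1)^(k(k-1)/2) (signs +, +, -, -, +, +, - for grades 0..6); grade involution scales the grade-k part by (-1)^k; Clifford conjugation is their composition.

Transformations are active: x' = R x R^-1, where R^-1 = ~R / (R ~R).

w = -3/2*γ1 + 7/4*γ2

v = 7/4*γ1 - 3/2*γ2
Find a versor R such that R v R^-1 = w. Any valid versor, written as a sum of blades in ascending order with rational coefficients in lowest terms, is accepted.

Sketch: the shared square -85/16 makes R = v + w = 1/4*γ1 + 1/4*γ2 the natural versor; its sandwich fixes that direction, negates (v - w)/2, and sends v to w.
Answer: 1/4*γ1 + 1/4*γ2


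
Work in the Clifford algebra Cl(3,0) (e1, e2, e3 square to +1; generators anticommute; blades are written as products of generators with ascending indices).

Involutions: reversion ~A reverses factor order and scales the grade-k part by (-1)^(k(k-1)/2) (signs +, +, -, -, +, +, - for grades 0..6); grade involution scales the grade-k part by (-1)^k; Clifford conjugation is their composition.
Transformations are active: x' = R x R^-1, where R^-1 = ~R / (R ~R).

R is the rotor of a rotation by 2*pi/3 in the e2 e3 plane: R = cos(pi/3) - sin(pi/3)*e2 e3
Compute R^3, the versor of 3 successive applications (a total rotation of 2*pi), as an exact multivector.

Because a rotor carries half the rotation angle, composing 3 copies of this e2 e3-plane rotor multiplies the phase: 3*(pi/3) = pi, hence R^3 = cos(pi) - sin(pi)*e2 e3.
cos(pi) = -1 and sin(pi) = 0, so R^3 = -1. The total rotation 2*pi is 1 full turn, so every vector returns to itself, yet the rotor is -1, on the OTHER sheet of the double cover (an odd number of 2*pi turns).
Answer: -1


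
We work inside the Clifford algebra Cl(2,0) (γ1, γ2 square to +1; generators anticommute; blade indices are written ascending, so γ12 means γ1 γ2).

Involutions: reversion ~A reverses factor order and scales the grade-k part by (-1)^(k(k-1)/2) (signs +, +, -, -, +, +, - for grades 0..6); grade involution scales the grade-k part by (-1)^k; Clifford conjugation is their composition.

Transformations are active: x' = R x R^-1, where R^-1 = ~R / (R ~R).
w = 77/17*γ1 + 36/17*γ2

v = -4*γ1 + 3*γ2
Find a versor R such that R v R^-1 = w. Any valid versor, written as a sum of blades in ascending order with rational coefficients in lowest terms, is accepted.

Sketch: the shared square 25 makes R = v + w = 9/17*γ1 + 87/17*γ2 the natural versor; its sandwich fixes that direction, negates (v - w)/2, and sends v to w.
Answer: 9/17*γ1 + 87/17*γ2


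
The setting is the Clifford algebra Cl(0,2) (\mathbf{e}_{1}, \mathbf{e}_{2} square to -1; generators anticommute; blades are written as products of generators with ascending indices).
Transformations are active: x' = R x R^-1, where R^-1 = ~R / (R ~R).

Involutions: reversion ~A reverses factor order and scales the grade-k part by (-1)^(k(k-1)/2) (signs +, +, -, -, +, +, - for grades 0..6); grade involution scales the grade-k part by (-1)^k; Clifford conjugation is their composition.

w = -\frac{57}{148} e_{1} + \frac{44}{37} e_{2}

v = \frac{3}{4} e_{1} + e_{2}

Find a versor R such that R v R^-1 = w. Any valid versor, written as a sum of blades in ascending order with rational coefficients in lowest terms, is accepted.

Construction: equal norms (both -\frac{25}{16}) license R = v + w = \frac{27}{74} e_{1} + \frac{81}{37} e_{2} — nothing changes along that direction, while (v - w)/2 changes sign, so v maps onto w.
Answer: \frac{27}{74} e_{1} + \frac{81}{37} e_{2}


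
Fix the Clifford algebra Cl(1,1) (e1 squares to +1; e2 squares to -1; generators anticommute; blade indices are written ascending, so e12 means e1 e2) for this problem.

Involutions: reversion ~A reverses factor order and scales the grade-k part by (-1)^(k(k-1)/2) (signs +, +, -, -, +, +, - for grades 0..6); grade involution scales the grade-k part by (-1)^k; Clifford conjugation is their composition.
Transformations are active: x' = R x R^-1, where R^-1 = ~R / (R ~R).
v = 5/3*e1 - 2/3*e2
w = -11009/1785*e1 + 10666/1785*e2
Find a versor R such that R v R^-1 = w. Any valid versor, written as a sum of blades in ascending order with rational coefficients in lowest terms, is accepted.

Key observation: q(v) = q(w) = 7/3 (sandwiches preserve the norm), so R = v + w = -2678/595*e1 + 9476/1785*e2 works whenever it is invertible — the component of v along it is kept and (v - w)/2 reverses, sending v to w.
Answer: -2678/595*e1 + 9476/1785*e2


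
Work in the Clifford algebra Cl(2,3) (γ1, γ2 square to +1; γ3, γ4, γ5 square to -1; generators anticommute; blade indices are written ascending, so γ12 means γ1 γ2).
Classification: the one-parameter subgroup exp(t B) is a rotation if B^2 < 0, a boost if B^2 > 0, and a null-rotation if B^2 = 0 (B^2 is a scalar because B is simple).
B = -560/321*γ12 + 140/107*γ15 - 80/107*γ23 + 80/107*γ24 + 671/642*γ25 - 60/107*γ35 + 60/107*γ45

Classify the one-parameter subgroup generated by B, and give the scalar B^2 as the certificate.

B^2 term by term: the squares give (-560/321)^2*(γ12)^2 + (140/107)^2*(γ15)^2 + (-80/107)^2*(γ23)^2 + (80/107)^2*(γ24)^2 + (671/642)^2*(γ25)^2 + (-60/107)^2*(γ35)^2 + (60/107)^2*(γ45)^2 = 313600/103041*(-1) + 19600/11449*(+1) + 6400/11449*(+1) + 6400/11449*(+1) + 450241/412164*(+1) + 3600/11449*(-1) + 3600/11449*(-1) = 1/4 (each basis 2-blade squares to minus the product of its generators' squares); cross terms between blades sharing an index anticommute and cancel; the commuting (index-disjoint) pairs give grade-4 terms 2*c*c'*(blade product), which cancel blade by blade — γ1235: 22400/11449 - 22400/11449 = 0; γ1245: -22400/11449 + 22400/11449 = 0; γ2345: -9600/11449 + 9600/11449 = 0 — confirming B is simple. So B^2 = 1/4.
Answer: boost, certificate B^2 = 1/4. Because 1/4 is invariant under every versor sandwich, the classification follows from its sign alone.


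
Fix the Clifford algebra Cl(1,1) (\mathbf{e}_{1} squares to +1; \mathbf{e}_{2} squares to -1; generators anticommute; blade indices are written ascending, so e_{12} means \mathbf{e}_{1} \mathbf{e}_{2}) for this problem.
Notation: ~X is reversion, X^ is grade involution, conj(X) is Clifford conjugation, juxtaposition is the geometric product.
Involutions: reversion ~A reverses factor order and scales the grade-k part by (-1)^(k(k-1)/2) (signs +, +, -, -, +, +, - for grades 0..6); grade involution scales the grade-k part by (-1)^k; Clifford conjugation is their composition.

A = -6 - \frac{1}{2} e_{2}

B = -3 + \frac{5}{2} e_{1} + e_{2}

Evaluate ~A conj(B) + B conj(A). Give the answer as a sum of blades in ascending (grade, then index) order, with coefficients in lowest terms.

first term: \frac{35}{2} + 15 e_{1} + \frac{15}{2} e_{2} - \frac{5}{4} e_{12}
second term: \frac{35}{2} - 15 e_{1} - \frac{15}{2} e_{2} + \frac{5}{4} e_{12}
Answer: 35


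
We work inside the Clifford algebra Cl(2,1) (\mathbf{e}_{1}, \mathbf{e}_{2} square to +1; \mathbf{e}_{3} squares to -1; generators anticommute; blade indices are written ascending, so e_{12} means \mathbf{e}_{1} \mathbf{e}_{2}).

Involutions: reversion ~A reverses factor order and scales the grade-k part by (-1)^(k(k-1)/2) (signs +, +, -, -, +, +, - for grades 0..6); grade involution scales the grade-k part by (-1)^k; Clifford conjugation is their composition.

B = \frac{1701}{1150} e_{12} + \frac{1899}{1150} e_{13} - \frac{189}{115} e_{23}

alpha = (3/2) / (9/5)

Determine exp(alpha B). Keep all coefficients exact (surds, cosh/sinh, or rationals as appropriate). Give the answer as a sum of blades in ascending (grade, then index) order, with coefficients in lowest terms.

B^2 term by term: the squares give (\frac{1701}{1150})^2*(e_{12})^2 + (\frac{1899}{1150})^2*(e_{13})^2 + (-\frac{189}{115})^2*(e_{23})^2 = \frac{2893401}{1322500}*(-1) + \frac{3606201}{1322500}*(+1) + \frac{35721}{13225}*(+1) = \frac{81}{25} (each basis 2-blade squares to minus the product of its generators' squares); cross terms between blades sharing an index anticommute and cancel. So B^2 = \frac{81}{25}.
B^2 = \frac{81}{25} — since the square is positive, the closed form is hyperbolic: l = \frac{9}{5}, alpha*l = \frac{3}{2}, so exp(alpha B) = cosh(\frac{3}{2}) + (sinh(\frac{3}{2})/(\frac{9}{5}))*B = \cosh{\left(\frac{3}{2} \right)} + (\frac{5 \sinh{\left(\frac{3}{2} \right)}}{9})*B.
Answer: \cosh{\left(\frac{3}{2} \right)} + \frac{189 \sinh{\left(\frac{3}{2} \right)}}{230} e_{12} + \frac{211 \sinh{\left(\frac{3}{2} \right)}}{230} e_{13} - \frac{21 \sinh{\left(\frac{3}{2} \right)}}{23} e_{23}


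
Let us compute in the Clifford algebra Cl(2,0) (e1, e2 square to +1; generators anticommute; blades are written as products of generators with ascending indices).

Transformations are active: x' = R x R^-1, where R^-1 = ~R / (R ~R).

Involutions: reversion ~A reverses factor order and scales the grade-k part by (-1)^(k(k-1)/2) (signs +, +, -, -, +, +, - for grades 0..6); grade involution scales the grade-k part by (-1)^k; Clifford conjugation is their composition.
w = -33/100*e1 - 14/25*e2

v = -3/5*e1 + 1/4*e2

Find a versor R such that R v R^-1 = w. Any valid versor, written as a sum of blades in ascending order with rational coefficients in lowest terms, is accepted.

The midline construction: v and w both square to 169/400, so reflecting in their sum -93/100*e1 - 31/100*e2 exchanges them.
Answer: -93/100*e1 - 31/100*e2


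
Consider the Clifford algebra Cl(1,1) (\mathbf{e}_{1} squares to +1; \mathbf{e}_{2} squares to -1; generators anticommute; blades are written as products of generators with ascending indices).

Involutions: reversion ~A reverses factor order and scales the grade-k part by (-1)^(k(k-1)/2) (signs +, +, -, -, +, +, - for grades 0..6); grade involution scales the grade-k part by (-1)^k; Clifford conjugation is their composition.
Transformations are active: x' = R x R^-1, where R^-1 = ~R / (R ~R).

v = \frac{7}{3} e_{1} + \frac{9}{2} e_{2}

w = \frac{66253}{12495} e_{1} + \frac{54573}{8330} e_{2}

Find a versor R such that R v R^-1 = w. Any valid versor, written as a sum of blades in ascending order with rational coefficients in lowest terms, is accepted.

Sketch: the shared square -\frac{533}{36} makes R = v + w = \frac{95408}{12495} e_{1} + \frac{46029}{4165} e_{2} the natural versor; its sandwich fixes that direction, negates (v - w)/2, and sends v to w.
Answer: \frac{95408}{12495} e_{1} + \frac{46029}{4165} e_{2}


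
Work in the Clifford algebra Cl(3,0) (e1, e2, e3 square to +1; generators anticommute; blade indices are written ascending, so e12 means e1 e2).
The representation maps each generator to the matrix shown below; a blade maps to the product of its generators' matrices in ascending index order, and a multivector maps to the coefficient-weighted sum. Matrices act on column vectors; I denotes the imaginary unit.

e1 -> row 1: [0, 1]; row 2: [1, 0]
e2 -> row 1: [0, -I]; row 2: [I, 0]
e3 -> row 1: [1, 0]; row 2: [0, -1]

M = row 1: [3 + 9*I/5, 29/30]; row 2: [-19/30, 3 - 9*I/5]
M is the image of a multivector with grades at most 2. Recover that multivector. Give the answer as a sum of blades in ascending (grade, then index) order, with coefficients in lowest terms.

Method: 1, rho(e1), rho(e2), rho(e3) form a trace-orthogonal basis of the 2x2 complex matrices (tr(X Y) = 2 if X = Y, else 0), so M = m0*1 + m1*rho(e1) + m2*rho(e2) + m3*rho(e3) with m0 = tr(M)/2 = 3, m1 = tr(M rho(e1))/2 = 1/6, m2 = tr(M rho(e2))/2 = 4*I/5, m3 = tr(M rho(e3))/2 = 9*I/5.
Multiplying table entries, the bivector images are rho(e12) = I*rho(e3), rho(e13) = -I*rho(e2), rho(e23) = I*rho(e1); with real blade coefficients the real parts of m0..m3 are the coefficients of 1, e1, e2, e3 and the imaginary parts give the bivectors (e23: Im m1, e13: -Im m2, e12: Im m3).
Answer: 3 + 1/6*e1 + 9/5*e12 - 4/5*e13
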